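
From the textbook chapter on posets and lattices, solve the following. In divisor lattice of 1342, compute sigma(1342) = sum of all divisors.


sigma(n) = sum of divisors.
Divisors of 1342: [1, 2, 11, 22, 61, 122, 671, 1342]
Sum = 2232


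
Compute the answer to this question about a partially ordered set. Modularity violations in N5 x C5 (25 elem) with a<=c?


Modular law: if a <= c then a v (b ^ c) = (a v b) ^ c.
Check all triples (a,b,c) with a <= c among 25 elements.
  e.g. a=(a,0), b=(c,0), c=(b,0): lhs=(a,0) != rhs=(b,0)
  e.g. a=(a,0), b=(c,1), c=(b,0): lhs=(a,0) != rhs=(b,0)
Total violating triples: 75


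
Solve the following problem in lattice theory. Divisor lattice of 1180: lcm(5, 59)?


Join=lcm.
gcd(5,59)=1
lcm=295


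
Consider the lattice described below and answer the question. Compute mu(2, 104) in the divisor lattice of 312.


In a divisor lattice, mu(a,b) = mu(b/a) where mu is the classical Mobius function.
b/a = 104/2 = 52
Prime factorization of 52: primes [2, 13]
52 is not squarefree, so mu(52) = 0


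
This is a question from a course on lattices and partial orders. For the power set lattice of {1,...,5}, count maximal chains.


A maximal chain goes from the minimum element to a maximal element via cover relations.
Counting all min-to-max paths in the cover graph.
Total maximal chains: 120


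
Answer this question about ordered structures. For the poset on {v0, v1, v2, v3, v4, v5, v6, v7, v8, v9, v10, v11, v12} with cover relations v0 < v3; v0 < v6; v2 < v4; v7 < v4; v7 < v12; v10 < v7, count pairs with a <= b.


The order relation is {(a,b) : a <= b}, reflexive so it includes (a,a).
Examples: (v0,v0), (v0,v3), (v0,v6), (v1,v1), (v10,v10), ...
Total ordered pairs: 21


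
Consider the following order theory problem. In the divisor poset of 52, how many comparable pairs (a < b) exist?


A comparable pair {a,b} has a < b or b < a in the order.
Count unordered pairs where one element is strictly below the other.
Examples: {1,2}, {1,4}, {1,13}, {1,26}, ...
Total comparable pairs: 12


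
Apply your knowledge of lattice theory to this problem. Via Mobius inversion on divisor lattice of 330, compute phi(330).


phi(n) = n * prod_{p|n} (1 - 1/p).
Prime divisors of 330: [2, 3, 5, 11]
phi(330) = 330 * (1 - 1/2) * (1 - 1/3) * (1 - 1/5) * (1 - 1/11)
phi(330) = 80


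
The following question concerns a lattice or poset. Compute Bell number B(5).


B(n) = number of set partitions of an n-element set.
B(n) satisfies the recurrence: B(n+1) = sum_k C(n,k)*B(k).
B(5) = 52


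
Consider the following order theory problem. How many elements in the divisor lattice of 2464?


Divisors of 2464: [1, 2, 4, 7, 8, 11, 14, 16, 22, 28, 32, 44, 56, 77, 88, 112, 154, 176, 224, 308, 352, 616, 1232, 2464]
Count: 24


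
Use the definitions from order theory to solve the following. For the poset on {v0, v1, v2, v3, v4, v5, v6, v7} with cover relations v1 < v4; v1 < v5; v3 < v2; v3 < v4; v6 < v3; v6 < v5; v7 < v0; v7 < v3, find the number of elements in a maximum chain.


A chain is a totally ordered subset; we count the number of elements in a maximum chain.
Compute, for each element x, the size of the longest chain ending at x:
  v1: 1
  v6: 1
  v7: 1
  v0: 2
  v3: 2
  v5: 2
  ...
A maximum chain: v6 < v3 < v2
Number of elements in the longest chain: 3


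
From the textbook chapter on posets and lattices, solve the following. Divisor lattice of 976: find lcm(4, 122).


In a divisor lattice, join = lcm (least common multiple).
gcd(4,122) = 2
lcm(4,122) = 4*122/gcd = 488/2 = 244


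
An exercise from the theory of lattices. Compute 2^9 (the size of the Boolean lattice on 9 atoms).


Power set = 2^n.
2^9 = 512


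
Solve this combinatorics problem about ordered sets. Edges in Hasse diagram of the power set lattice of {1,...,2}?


A cover relation a -< b holds when a < b with no c strictly between.
Cover relations:
  {} -< {1}
  {} -< {2}
  {1} -< {1,2}
  {2} -< {1,2}
Total: 4


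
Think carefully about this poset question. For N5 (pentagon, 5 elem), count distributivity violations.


Distributive law: a ^ (b v c) = (a ^ b) v (a ^ c).
Check all 5^3 = 125 ordered triples (a,b,c).
  e.g. a=b, b=a, c=c: lhs=b != rhs=a
  e.g. a=b, b=c, c=a: lhs=b != rhs=a
Total violating triples: 2


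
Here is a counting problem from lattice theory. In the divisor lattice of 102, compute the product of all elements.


Divisors of 102: [1, 2, 3, 6, 17, 34, 51, 102]
Product = n^(d(n)/2) = 102^(8/2)
Product = 108243216


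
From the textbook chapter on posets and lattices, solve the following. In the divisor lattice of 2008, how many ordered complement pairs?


Complement pair (a,b): a meet b = bottom, a join b = top.
Here: gcd(a,b)=1 and lcm(a,b)=2008, i.e. a*b=2008 with a,b coprime.
Pairs found: (1,2008), (8,251), (251,8), (2008,1)
Total ordered pairs: 4


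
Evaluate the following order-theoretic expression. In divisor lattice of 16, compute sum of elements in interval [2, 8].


Interval [2,8] in divisors of 16: [2, 4, 8]
Sum = 14


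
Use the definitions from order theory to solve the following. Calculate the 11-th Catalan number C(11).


C(n) = C(2n, n) / (n+1).
C(22, 11) = 705432
C(11) = 705432 / 12 = 58786


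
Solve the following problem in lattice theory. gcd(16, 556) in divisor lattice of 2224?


Meet=gcd.
gcd(16,556)=4


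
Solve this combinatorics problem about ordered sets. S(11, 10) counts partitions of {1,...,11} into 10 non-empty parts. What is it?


S(n,k) = k*S(n-1,k) + S(n-1,k-1).
S(10,10) = 1, S(10,9) = 45
S(11,10) = 10*1 + 45 = 10 + 45
S(11,10) = 55


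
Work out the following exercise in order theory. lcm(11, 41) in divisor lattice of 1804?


Join=lcm.
gcd(11,41)=1
lcm=451


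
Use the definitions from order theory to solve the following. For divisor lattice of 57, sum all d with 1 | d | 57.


Interval [1,57] in divisors of 57: [1, 3, 19, 57]
Sum = 80


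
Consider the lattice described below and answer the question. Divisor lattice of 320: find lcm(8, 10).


In a divisor lattice, join = lcm (least common multiple).
gcd(8,10) = 2
lcm(8,10) = 8*10/gcd = 80/2 = 40


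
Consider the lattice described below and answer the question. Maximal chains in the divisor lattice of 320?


A maximal chain goes from the minimum element to a maximal element via cover relations.
Counting all min-to-max paths in the cover graph.
Total maximal chains: 7


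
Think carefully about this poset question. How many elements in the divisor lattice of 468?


Divisors of 468: [1, 2, 3, 4, 6, 9, 12, 13, 18, 26, 36, 39, 52, 78, 117, 156, 234, 468]
Count: 18


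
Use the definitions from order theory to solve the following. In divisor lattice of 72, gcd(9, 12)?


Meet=gcd.
gcd(9,12)=3


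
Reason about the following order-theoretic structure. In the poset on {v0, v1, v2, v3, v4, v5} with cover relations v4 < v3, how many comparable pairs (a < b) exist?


A comparable pair {a,b} has a < b or b < a in the order.
Count unordered pairs where one element is strictly below the other.
Examples: {v3,v4}
Total comparable pairs: 1


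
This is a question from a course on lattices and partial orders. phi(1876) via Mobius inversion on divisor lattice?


phi(n) = n * prod_{p|n} (1 - 1/p).
Prime divisors of 1876: [2, 7, 67]
phi(1876) = 1876 * (1 - 1/2) * (1 - 1/7) * (1 - 1/67)
phi(1876) = 792


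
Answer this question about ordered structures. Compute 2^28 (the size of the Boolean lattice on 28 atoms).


Power set = 2^n.
2^28 = 268435456


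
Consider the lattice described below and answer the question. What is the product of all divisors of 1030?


Divisors of 1030: [1, 2, 5, 10, 103, 206, 515, 1030]
Product = n^(d(n)/2) = 1030^(8/2)
Product = 1125508810000


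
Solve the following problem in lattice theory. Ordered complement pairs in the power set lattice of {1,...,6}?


Complement pair (a,b): a meet b = bottom, a join b = top.
Here: A intersect B = {} and A union B = {1,...,6}.
Pairs found: ({},{1,2,3,4,5,6}), ({1},{2,3,4,5,6}), ({2},{1,3,4,5,6}), ({3},{1,2,4,5,6}), ... (60 more)
Total ordered pairs: 64


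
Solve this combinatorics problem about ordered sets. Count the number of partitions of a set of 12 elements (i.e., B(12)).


B(n) = number of set partitions of an n-element set.
B(n) satisfies the recurrence: B(n+1) = sum_k C(n,k)*B(k).
B(12) = 4213597


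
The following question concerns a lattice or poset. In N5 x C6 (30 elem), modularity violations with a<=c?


Modular law: if a <= c then a v (b ^ c) = (a v b) ^ c.
Check all triples (a,b,c) with a <= c among 30 elements.
  e.g. a=(a,0), b=(c,0), c=(b,0): lhs=(a,0) != rhs=(b,0)
  e.g. a=(a,0), b=(c,1), c=(b,0): lhs=(a,0) != rhs=(b,0)
Total violating triples: 126


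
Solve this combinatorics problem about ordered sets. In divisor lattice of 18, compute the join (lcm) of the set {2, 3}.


In a divisor lattice, join = lcm (least common multiple).
Compute lcm iteratively: start with first element, then lcm(current, next).
Elements: [2, 3]
lcm(2,3) = 6
Final lcm = 6


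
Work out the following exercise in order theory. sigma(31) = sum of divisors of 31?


sigma(n) = sum of divisors.
Divisors of 31: [1, 31]
Sum = 32


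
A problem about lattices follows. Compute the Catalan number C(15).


C(n) = C(2n, n) / (n+1).
C(30, 15) = 155117520
C(15) = 155117520 / 16 = 9694845


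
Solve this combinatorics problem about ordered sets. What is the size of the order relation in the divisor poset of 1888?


The order relation is {(a,b) : a <= b}, reflexive so it includes (a,a).
Examples: (1,1), (1,118), (1,16), (1,1888), (1,2), ...
Total ordered pairs: 63


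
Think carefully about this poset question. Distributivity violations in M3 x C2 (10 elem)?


Distributive law: a ^ (b v c) = (a ^ b) v (a ^ c).
Check all 10^3 = 1000 ordered triples (a,b,c).
  e.g. a=(a1,0), b=(a2,0), c=(a3,0): lhs=(a1,0) != rhs=(0,0)
  e.g. a=(a1,0), b=(a2,0), c=(a3,1): lhs=(a1,0) != rhs=(0,0)
Total violating triples: 48


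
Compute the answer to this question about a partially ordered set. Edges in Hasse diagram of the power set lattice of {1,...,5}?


A cover relation a -< b holds when a < b with no c strictly between.
Cover relations:
  {} -< {1}
  {} -< {2}
  {} -< {3}
  {} -< {4}
  {} -< {5}
  {1} -< {1,2}
  {1} -< {1,3}
  {1} -< {1,4}
  ...72 more
Total: 80


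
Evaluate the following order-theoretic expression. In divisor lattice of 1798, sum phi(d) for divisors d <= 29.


Divisors of 1798 up to 29: [1, 2, 29]
phi values: [1, 1, 28]
Sum = 30


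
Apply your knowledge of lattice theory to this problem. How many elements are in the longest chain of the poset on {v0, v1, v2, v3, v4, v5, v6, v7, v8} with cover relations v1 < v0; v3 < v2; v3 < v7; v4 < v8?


A chain is a totally ordered subset; we count the number of elements in a maximum chain.
Compute, for each element x, the size of the longest chain ending at x:
  v1: 1
  v3: 1
  v4: 1
  v5: 1
  v6: 1
  v0: 2
  ...
A maximum chain: v1 < v0
Number of elements in the longest chain: 2


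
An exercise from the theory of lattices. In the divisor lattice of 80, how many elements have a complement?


An element a is complemented if some b has a meet b = bottom, a join b = top.
a is complemented iff gcd(a, n/a)=1, i.e. a is a unitary divisor of 80.
Complemented elements: 1, 5, 16, 80
Count: 4


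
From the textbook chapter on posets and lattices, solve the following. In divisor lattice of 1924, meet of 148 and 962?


In a divisor lattice, meet = gcd (greatest common divisor).
By Euclidean algorithm or factoring: gcd(148,962) = 74


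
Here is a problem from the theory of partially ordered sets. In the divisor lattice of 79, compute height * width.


Height = length of longest chain minus 1; width = size of largest antichain.
A maximum chain: 1 | 79  (height 1).
A maximum antichain: {1}  (width 1).
Product = 1 * 1 = 1


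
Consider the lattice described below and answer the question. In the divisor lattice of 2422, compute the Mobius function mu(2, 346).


In a divisor lattice, mu(a,b) = mu(b/a) where mu is the classical Mobius function.
b/a = 346/2 = 173
Prime factorization of 173: primes [173]
173 is squarefree with 1 prime factor(s), so mu(173) = (-1)^1 = -1


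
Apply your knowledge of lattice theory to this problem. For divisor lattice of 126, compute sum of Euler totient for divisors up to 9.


Divisors of 126 up to 9: [1, 2, 3, 6, 7, 9]
phi values: [1, 1, 2, 2, 6, 6]
Sum = 18


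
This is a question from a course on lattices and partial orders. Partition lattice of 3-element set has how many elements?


B(n) = number of set partitions of an n-element set.
B(n) satisfies the recurrence: B(n+1) = sum_k C(n,k)*B(k).
B(3) = 5


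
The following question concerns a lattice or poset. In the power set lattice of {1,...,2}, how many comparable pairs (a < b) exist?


A comparable pair {a,b} has a < b or b < a in the order.
Count unordered pairs where one element is strictly below the other.
Examples: {{},{1}}, {{},{2}}, {{},{1,2}}, {{1},{1,2}}, ...
Total comparable pairs: 5


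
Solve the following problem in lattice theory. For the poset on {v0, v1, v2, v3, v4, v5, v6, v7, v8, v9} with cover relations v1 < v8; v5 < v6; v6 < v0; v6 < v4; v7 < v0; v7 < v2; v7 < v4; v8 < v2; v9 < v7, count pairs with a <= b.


The order relation is {(a,b) : a <= b}, reflexive so it includes (a,a).
Examples: (v0,v0), (v1,v1), (v1,v2), (v1,v8), (v2,v2), ...
Total ordered pairs: 25


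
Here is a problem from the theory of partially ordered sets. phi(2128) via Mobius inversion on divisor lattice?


phi(n) = n * prod_{p|n} (1 - 1/p).
Prime divisors of 2128: [2, 7, 19]
phi(2128) = 2128 * (1 - 1/2) * (1 - 1/7) * (1 - 1/19)
phi(2128) = 864


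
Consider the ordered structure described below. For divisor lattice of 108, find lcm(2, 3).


In a divisor lattice, join = lcm (least common multiple).
Compute lcm iteratively: start with first element, then lcm(current, next).
Elements: [2, 3]
lcm(2,3) = 6
Final lcm = 6


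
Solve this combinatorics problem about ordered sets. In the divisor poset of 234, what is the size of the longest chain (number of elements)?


A chain is a totally ordered subset; we count the number of elements in a maximum chain.
Compute, for each element x, the size of the longest chain ending at x:
  1: 1
  2: 2
  3: 2
  13: 2
  9: 3
  6: 3
  ...
A maximum chain: 1 < 2 < 6 < 18 < 234
Number of elements in the longest chain: 5


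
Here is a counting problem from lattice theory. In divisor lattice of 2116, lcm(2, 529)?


Join=lcm.
gcd(2,529)=1
lcm=1058


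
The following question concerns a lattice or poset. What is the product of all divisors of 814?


Divisors of 814: [1, 2, 11, 22, 37, 74, 407, 814]
Product = n^(d(n)/2) = 814^(8/2)
Product = 439033459216


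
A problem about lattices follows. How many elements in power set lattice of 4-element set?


Power set = 2^n.
2^4 = 16


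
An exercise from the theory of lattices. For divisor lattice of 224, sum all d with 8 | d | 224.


Interval [8,224] in divisors of 224: [8, 16, 32, 56, 112, 224]
Sum = 448


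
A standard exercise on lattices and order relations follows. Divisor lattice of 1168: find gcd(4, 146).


In a divisor lattice, meet = gcd (greatest common divisor).
By Euclidean algorithm or factoring: gcd(4,146) = 2


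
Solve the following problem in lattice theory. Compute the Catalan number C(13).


C(n) = C(2n, n) / (n+1).
C(26, 13) = 10400600
C(13) = 10400600 / 14 = 742900


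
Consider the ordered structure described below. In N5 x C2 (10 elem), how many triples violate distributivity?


Distributive law: a ^ (b v c) = (a ^ b) v (a ^ c).
Check all 10^3 = 1000 ordered triples (a,b,c).
  e.g. a=(b,0), b=(a,0), c=(c,0): lhs=(b,0) != rhs=(a,0)
  e.g. a=(b,0), b=(a,0), c=(c,1): lhs=(b,0) != rhs=(a,0)
Total violating triples: 16


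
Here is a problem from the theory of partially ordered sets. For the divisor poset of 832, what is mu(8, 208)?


In a divisor lattice, mu(a,b) = mu(b/a) where mu is the classical Mobius function.
b/a = 208/8 = 26
Prime factorization of 26: primes [2, 13]
26 is squarefree with 2 prime factor(s), so mu(26) = (-1)^2 = 1


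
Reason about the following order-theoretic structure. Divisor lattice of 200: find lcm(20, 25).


In a divisor lattice, join = lcm (least common multiple).
gcd(20,25) = 5
lcm(20,25) = 20*25/gcd = 500/5 = 100


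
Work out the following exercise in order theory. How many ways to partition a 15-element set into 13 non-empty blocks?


S(n,k) = k*S(n-1,k) + S(n-1,k-1).
S(14,13) = 91, S(14,12) = 3367
S(15,13) = 13*91 + 3367 = 1183 + 3367
S(15,13) = 4550


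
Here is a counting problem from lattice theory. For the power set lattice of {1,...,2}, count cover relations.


A cover relation a -< b holds when a < b with no c strictly between.
Cover relations:
  {} -< {1}
  {} -< {2}
  {1} -< {1,2}
  {2} -< {1,2}
Total: 4


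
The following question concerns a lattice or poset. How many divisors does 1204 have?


Divisors of 1204: [1, 2, 4, 7, 14, 28, 43, 86, 172, 301, 602, 1204]
Count: 12


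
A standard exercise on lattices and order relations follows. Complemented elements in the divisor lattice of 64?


An element a is complemented if some b has a meet b = bottom, a join b = top.
a is complemented iff gcd(a, n/a)=1, i.e. a is a unitary divisor of 64.
Complemented elements: 1, 64
Count: 2


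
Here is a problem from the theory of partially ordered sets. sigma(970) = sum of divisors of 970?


sigma(n) = sum of divisors.
Divisors of 970: [1, 2, 5, 10, 97, 194, 485, 970]
Sum = 1764


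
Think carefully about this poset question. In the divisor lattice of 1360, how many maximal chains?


A maximal chain goes from the minimum element to a maximal element via cover relations.
Counting all min-to-max paths in the cover graph.
Total maximal chains: 30


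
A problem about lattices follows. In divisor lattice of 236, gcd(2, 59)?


Meet=gcd.
gcd(2,59)=1


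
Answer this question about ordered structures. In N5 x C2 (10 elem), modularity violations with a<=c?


Modular law: if a <= c then a v (b ^ c) = (a v b) ^ c.
Check all triples (a,b,c) with a <= c among 10 elements.
  e.g. a=(a,0), b=(c,0), c=(b,0): lhs=(a,0) != rhs=(b,0)
  e.g. a=(a,0), b=(c,1), c=(b,0): lhs=(a,0) != rhs=(b,0)
Total violating triples: 6


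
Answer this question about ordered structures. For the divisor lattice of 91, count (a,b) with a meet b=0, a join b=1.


Complement pair (a,b): a meet b = bottom, a join b = top.
Here: gcd(a,b)=1 and lcm(a,b)=91, i.e. a*b=91 with a,b coprime.
Pairs found: (1,91), (7,13), (13,7), (91,1)
Total ordered pairs: 4


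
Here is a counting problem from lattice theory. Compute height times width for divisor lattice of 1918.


Height = length of longest chain minus 1; width = size of largest antichain.
A maximum chain: 1 | 137 | 959 | 1918  (height 3).
A maximum antichain: {2, 7, 137}  (width 3).
Product = 3 * 3 = 9


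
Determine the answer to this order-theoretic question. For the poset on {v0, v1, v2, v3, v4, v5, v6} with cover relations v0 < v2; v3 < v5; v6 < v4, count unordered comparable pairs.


A comparable pair {a,b} has a < b or b < a in the order.
Count unordered pairs where one element is strictly below the other.
Examples: {v0,v2}, {v3,v5}, {v4,v6}
Total comparable pairs: 3


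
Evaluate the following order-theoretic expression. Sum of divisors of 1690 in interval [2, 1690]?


Interval [2,1690] in divisors of 1690: [2, 10, 26, 130, 338, 1690]
Sum = 2196


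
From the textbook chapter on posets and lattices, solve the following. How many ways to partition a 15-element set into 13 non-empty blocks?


S(n,k) = k*S(n-1,k) + S(n-1,k-1).
S(14,13) = 91, S(14,12) = 3367
S(15,13) = 13*91 + 3367 = 1183 + 3367
S(15,13) = 4550


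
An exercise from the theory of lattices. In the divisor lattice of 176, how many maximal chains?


A maximal chain goes from the minimum element to a maximal element via cover relations.
Counting all min-to-max paths in the cover graph.
Total maximal chains: 5


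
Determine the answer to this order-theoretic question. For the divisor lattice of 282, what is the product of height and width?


Height = length of longest chain minus 1; width = size of largest antichain.
A maximum chain: 1 | 47 | 141 | 282  (height 3).
A maximum antichain: {2, 3, 47}  (width 3).
Product = 3 * 3 = 9


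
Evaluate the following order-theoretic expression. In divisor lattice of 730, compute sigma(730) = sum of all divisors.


sigma(n) = sum of divisors.
Divisors of 730: [1, 2, 5, 10, 73, 146, 365, 730]
Sum = 1332


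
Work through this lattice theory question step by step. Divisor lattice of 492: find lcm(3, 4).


In a divisor lattice, join = lcm (least common multiple).
gcd(3,4) = 1
lcm(3,4) = 3*4/gcd = 12/1 = 12


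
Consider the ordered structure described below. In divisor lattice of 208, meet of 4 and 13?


In a divisor lattice, meet = gcd (greatest common divisor).
By Euclidean algorithm or factoring: gcd(4,13) = 1


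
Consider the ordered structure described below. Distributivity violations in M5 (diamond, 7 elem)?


Distributive law: a ^ (b v c) = (a ^ b) v (a ^ c).
Check all 7^3 = 343 ordered triples (a,b,c).
  e.g. a=a1, b=a2, c=a3: lhs=a1 != rhs=0
  e.g. a=a1, b=a2, c=a4: lhs=a1 != rhs=0
Total violating triples: 60


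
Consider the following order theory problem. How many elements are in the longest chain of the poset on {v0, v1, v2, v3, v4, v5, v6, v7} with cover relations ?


A chain is a totally ordered subset; we count the number of elements in a maximum chain.
Compute, for each element x, the size of the longest chain ending at x:
  v0: 1
  v1: 1
  v2: 1
  v3: 1
  v4: 1
  v5: 1
  ...
A maximum chain: v0
Number of elements in the longest chain: 1


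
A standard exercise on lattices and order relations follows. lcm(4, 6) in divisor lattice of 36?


Join=lcm.
gcd(4,6)=2
lcm=12


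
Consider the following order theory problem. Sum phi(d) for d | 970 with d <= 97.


Divisors of 970 up to 97: [1, 2, 5, 10, 97]
phi values: [1, 1, 4, 4, 96]
Sum = 106


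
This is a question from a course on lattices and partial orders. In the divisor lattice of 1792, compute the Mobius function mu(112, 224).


In a divisor lattice, mu(a,b) = mu(b/a) where mu is the classical Mobius function.
b/a = 224/112 = 2
Prime factorization of 2: primes [2]
2 is squarefree with 1 prime factor(s), so mu(2) = (-1)^1 = -1


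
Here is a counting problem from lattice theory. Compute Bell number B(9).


B(n) = number of set partitions of an n-element set.
B(n) satisfies the recurrence: B(n+1) = sum_k C(n,k)*B(k).
B(9) = 21147


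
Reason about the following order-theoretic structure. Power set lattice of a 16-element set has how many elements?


Power set = 2^n.
2^16 = 65536


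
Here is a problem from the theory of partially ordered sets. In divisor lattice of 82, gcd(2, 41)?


Meet=gcd.
gcd(2,41)=1


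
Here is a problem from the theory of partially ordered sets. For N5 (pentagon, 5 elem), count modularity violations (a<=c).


Modular law: if a <= c then a v (b ^ c) = (a v b) ^ c.
Check all triples (a,b,c) with a <= c among 5 elements.
  e.g. a=a, b=c, c=b: lhs=a != rhs=b
Total violating triples: 1


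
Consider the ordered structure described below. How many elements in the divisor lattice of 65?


Divisors of 65: [1, 5, 13, 65]
Count: 4


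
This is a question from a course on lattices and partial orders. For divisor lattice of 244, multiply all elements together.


Divisors of 244: [1, 2, 4, 61, 122, 244]
Product = n^(d(n)/2) = 244^(6/2)
Product = 14526784


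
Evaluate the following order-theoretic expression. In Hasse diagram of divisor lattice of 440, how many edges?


A cover relation a -< b holds when a < b with no c strictly between.
Cover relations:
  1 -< 2
  1 -< 5
  1 -< 11
  2 -< 4
  2 -< 10
  2 -< 22
  4 -< 8
  4 -< 20
  ...20 more
Total: 28


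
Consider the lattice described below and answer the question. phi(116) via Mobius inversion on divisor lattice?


phi(n) = n * prod_{p|n} (1 - 1/p).
Prime divisors of 116: [2, 29]
phi(116) = 116 * (1 - 1/2) * (1 - 1/29)
phi(116) = 56


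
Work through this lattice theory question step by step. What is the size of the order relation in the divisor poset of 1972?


The order relation is {(a,b) : a <= b}, reflexive so it includes (a,a).
Examples: (1,1), (1,116), (1,17), (1,1972), (1,2), ...
Total ordered pairs: 54


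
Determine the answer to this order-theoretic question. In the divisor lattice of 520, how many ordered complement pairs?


Complement pair (a,b): a meet b = bottom, a join b = top.
Here: gcd(a,b)=1 and lcm(a,b)=520, i.e. a*b=520 with a,b coprime.
Pairs found: (1,520), (5,104), (8,65), (13,40), ... (4 more)
Total ordered pairs: 8


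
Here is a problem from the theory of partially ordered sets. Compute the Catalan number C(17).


C(n) = C(2n, n) / (n+1).
C(34, 17) = 2333606220
C(17) = 2333606220 / 18 = 129644790


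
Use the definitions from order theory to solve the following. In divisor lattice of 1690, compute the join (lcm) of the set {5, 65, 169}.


In a divisor lattice, join = lcm (least common multiple).
Compute lcm iteratively: start with first element, then lcm(current, next).
Elements: [5, 65, 169]
lcm(5,65) = 65
lcm(65,169) = 845
Final lcm = 845


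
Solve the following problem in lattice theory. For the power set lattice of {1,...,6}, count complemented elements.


An element a is complemented if some b has a meet b = bottom, a join b = top.
every subset A has complement S\A, so all elements are complemented.
Complemented elements: {}, {1}, {2}, {3}, {4}, {5}, ... (58 more)
Count: 64


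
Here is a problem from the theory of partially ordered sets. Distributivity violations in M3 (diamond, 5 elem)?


Distributive law: a ^ (b v c) = (a ^ b) v (a ^ c).
Check all 5^3 = 125 ordered triples (a,b,c).
  e.g. a=a1, b=a2, c=a3: lhs=a1 != rhs=0
  e.g. a=a1, b=a3, c=a2: lhs=a1 != rhs=0
Total violating triples: 6


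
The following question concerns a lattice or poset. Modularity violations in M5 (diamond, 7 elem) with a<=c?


Modular law: if a <= c then a v (b ^ c) = (a v b) ^ c.
Check all triples (a,b,c) with a <= c among 7 elements.
This lattice is modular (diamonds M_m and their chain-products are modular).
Total violating triples: 0


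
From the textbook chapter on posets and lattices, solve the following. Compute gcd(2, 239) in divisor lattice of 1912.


In a divisor lattice, meet = gcd (greatest common divisor).
By Euclidean algorithm or factoring: gcd(2,239) = 1


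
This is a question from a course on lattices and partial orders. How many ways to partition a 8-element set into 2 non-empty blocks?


S(n,k) = k*S(n-1,k) + S(n-1,k-1).
S(7,2) = 63, S(7,1) = 1
S(8,2) = 2*63 + 1 = 126 + 1
S(8,2) = 127


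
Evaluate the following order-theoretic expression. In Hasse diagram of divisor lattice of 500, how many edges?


A cover relation a -< b holds when a < b with no c strictly between.
Cover relations:
  1 -< 2
  1 -< 5
  2 -< 4
  2 -< 10
  4 -< 20
  5 -< 10
  5 -< 25
  10 -< 20
  ...9 more
Total: 17


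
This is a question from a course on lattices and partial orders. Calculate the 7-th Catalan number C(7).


C(n) = C(2n, n) / (n+1).
C(14, 7) = 3432
C(7) = 3432 / 8 = 429


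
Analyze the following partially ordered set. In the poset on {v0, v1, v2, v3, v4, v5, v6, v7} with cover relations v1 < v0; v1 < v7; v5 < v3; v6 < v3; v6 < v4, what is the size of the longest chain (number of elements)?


A chain is a totally ordered subset; we count the number of elements in a maximum chain.
Compute, for each element x, the size of the longest chain ending at x:
  v1: 1
  v2: 1
  v5: 1
  v6: 1
  v0: 2
  v4: 2
  ...
A maximum chain: v1 < v0
Number of elements in the longest chain: 2


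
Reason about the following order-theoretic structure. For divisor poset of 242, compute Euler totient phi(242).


phi(n) = n * prod_{p|n} (1 - 1/p).
Prime divisors of 242: [2, 11]
phi(242) = 242 * (1 - 1/2) * (1 - 1/11)
phi(242) = 110


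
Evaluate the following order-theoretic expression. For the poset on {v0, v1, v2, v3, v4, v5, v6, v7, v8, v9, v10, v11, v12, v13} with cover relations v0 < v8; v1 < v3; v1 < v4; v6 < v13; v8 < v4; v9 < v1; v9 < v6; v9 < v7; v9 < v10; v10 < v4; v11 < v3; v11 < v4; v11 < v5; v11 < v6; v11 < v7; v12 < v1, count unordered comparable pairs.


A comparable pair {a,b} has a < b or b < a in the order.
Count unordered pairs where one element is strictly below the other.
Examples: {v0,v4}, {v0,v8}, {v1,v3}, {v1,v4}, ...
Total comparable pairs: 23


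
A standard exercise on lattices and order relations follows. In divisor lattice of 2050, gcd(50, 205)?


Meet=gcd.
gcd(50,205)=5


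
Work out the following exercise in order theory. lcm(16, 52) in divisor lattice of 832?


Join=lcm.
gcd(16,52)=4
lcm=208


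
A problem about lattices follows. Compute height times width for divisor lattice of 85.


Height = length of longest chain minus 1; width = size of largest antichain.
A maximum chain: 1 | 17 | 85  (height 2).
A maximum antichain: {5, 17}  (width 2).
Product = 2 * 2 = 4


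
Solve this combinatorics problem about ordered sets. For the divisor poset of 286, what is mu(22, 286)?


In a divisor lattice, mu(a,b) = mu(b/a) where mu is the classical Mobius function.
b/a = 286/22 = 13
Prime factorization of 13: primes [13]
13 is squarefree with 1 prime factor(s), so mu(13) = (-1)^1 = -1


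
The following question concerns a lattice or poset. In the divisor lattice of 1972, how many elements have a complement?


An element a is complemented if some b has a meet b = bottom, a join b = top.
a is complemented iff gcd(a, n/a)=1, i.e. a is a unitary divisor of 1972.
Complemented elements: 1, 4, 17, 29, 68, 116, ... (2 more)
Count: 8


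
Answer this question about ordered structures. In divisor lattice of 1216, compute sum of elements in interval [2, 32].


Interval [2,32] in divisors of 1216: [2, 4, 8, 16, 32]
Sum = 62


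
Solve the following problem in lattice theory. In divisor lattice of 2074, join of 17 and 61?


In a divisor lattice, join = lcm (least common multiple).
gcd(17,61) = 1
lcm(17,61) = 17*61/gcd = 1037/1 = 1037


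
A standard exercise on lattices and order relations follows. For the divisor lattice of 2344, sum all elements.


sigma(n) = sum of divisors.
Divisors of 2344: [1, 2, 4, 8, 293, 586, 1172, 2344]
Sum = 4410


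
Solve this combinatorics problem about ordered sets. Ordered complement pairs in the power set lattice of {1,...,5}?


Complement pair (a,b): a meet b = bottom, a join b = top.
Here: A intersect B = {} and A union B = {1,...,5}.
Pairs found: ({},{1,2,3,4,5}), ({1},{2,3,4,5}), ({2},{1,3,4,5}), ({3},{1,2,4,5}), ... (28 more)
Total ordered pairs: 32


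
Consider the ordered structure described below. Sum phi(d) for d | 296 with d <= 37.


Divisors of 296 up to 37: [1, 2, 4, 8, 37]
phi values: [1, 1, 2, 4, 36]
Sum = 44


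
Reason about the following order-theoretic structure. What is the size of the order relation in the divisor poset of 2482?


The order relation is {(a,b) : a <= b}, reflexive so it includes (a,a).
Examples: (1,1), (1,1241), (1,146), (1,17), (1,2), ...
Total ordered pairs: 27


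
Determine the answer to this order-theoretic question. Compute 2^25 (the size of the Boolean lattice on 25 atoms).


Power set = 2^n.
2^25 = 33554432


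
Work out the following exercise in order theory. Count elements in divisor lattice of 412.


Divisors of 412: [1, 2, 4, 103, 206, 412]
Count: 6


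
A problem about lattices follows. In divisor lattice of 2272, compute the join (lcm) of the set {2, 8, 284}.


In a divisor lattice, join = lcm (least common multiple).
Compute lcm iteratively: start with first element, then lcm(current, next).
Elements: [2, 8, 284]
lcm(2,8) = 8
lcm(8,284) = 568
Final lcm = 568


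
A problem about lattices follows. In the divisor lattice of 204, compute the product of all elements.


Divisors of 204: [1, 2, 3, 4, 6, 12, 17, 34, 51, 68, 102, 204]
Product = n^(d(n)/2) = 204^(12/2)
Product = 72074394832896


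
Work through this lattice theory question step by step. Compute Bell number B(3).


B(n) = number of set partitions of an n-element set.
B(n) satisfies the recurrence: B(n+1) = sum_k C(n,k)*B(k).
B(3) = 5


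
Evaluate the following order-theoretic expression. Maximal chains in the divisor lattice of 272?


A maximal chain goes from the minimum element to a maximal element via cover relations.
Counting all min-to-max paths in the cover graph.
Total maximal chains: 5


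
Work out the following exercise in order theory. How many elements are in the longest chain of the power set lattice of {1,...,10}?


A chain is a totally ordered subset; we count the number of elements in a maximum chain.
Compute, for each element x, the size of the longest chain ending at x:
  {}: 1
  {1}: 2
  {2}: 2
  {3}: 2
  {4}: 2
  {5}: 2
  ...
A maximum chain: {} < {1} < {1,2} < {1,2,3} < {1,2,3,4} < {1,2,3,4,5} < {1,2,3,4,5,6} < {1,2,3,4,5,6,7} < {1,2,3,4,5,6,7,8} < {1,2,3,4,5,6,7,8,9} < {1,2,3,4,5,6,7,8,9,10}
Number of elements in the longest chain: 11


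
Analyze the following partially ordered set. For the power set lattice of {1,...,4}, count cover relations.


A cover relation a -< b holds when a < b with no c strictly between.
Cover relations:
  {} -< {1}
  {} -< {2}
  {} -< {3}
  {} -< {4}
  {1} -< {1,2}
  {1} -< {1,3}
  {1} -< {1,4}
  {2} -< {1,2}
  ...24 more
Total: 32


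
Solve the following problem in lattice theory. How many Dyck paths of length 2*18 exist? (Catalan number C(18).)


C(n) = C(2n, n) / (n+1).
C(36, 18) = 9075135300
C(18) = 9075135300 / 19 = 477638700


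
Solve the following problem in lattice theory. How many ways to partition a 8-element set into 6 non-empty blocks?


S(n,k) = k*S(n-1,k) + S(n-1,k-1).
S(7,6) = 21, S(7,5) = 140
S(8,6) = 6*21 + 140 = 126 + 140
S(8,6) = 266


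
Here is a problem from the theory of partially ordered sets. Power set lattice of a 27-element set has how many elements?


Power set = 2^n.
2^27 = 134217728


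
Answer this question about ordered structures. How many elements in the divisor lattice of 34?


Divisors of 34: [1, 2, 17, 34]
Count: 4


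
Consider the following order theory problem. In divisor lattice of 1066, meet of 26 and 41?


In a divisor lattice, meet = gcd (greatest common divisor).
By Euclidean algorithm or factoring: gcd(26,41) = 1


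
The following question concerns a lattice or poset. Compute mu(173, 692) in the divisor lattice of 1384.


In a divisor lattice, mu(a,b) = mu(b/a) where mu is the classical Mobius function.
b/a = 692/173 = 4
Prime factorization of 4: primes [2]
4 is not squarefree, so mu(4) = 0


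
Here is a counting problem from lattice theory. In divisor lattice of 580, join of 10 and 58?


In a divisor lattice, join = lcm (least common multiple).
gcd(10,58) = 2
lcm(10,58) = 10*58/gcd = 580/2 = 290


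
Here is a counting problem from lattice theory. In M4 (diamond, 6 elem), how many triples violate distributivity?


Distributive law: a ^ (b v c) = (a ^ b) v (a ^ c).
Check all 6^3 = 216 ordered triples (a,b,c).
  e.g. a=a1, b=a2, c=a3: lhs=a1 != rhs=0
  e.g. a=a1, b=a2, c=a4: lhs=a1 != rhs=0
Total violating triples: 24


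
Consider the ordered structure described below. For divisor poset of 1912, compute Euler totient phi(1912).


phi(n) = n * prod_{p|n} (1 - 1/p).
Prime divisors of 1912: [2, 239]
phi(1912) = 1912 * (1 - 1/2) * (1 - 1/239)
phi(1912) = 952


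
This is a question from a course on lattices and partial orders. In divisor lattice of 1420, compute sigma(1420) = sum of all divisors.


sigma(n) = sum of divisors.
Divisors of 1420: [1, 2, 4, 5, 10, 20, 71, 142, 284, 355, 710, 1420]
Sum = 3024


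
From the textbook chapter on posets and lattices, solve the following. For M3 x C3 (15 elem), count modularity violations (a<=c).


Modular law: if a <= c then a v (b ^ c) = (a v b) ^ c.
Check all triples (a,b,c) with a <= c among 15 elements.
This lattice is modular (diamonds M_m and their chain-products are modular).
Total violating triples: 0


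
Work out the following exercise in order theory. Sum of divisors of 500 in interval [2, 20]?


Interval [2,20] in divisors of 500: [2, 4, 10, 20]
Sum = 36


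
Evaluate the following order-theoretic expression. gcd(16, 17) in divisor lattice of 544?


Meet=gcd.
gcd(16,17)=1


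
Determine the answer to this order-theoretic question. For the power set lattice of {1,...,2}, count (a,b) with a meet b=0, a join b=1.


Complement pair (a,b): a meet b = bottom, a join b = top.
Here: A intersect B = {} and A union B = {1,...,2}.
Pairs found: ({},{1,2}), ({1},{2}), ({2},{1}), ({1,2},{})
Total ordered pairs: 4


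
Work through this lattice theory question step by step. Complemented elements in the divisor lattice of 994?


An element a is complemented if some b has a meet b = bottom, a join b = top.
a is complemented iff gcd(a, n/a)=1, i.e. a is a unitary divisor of 994.
Complemented elements: 1, 2, 7, 14, 71, 142, ... (2 more)
Count: 8


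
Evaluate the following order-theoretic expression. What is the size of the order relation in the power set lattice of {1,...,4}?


The order relation is {(a,b) : a <= b}, reflexive so it includes (a,a).
Examples: ({},{}), ({},{1,2}), ({},{1,2,3}), ({},{1,2,3,4}), ({},{1,2,4}), ...
Total ordered pairs: 81


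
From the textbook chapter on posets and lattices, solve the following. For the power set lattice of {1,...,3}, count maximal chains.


A maximal chain goes from the minimum element to a maximal element via cover relations.
Counting all min-to-max paths in the cover graph.
Total maximal chains: 6


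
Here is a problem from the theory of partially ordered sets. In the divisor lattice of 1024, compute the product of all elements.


Divisors of 1024: [1, 2, 4, 8, 16, 32, 64, 128, 256, 512, 1024]
Product = n^(d(n)/2) = 1024^(11/2)
Product = 36028797018963968


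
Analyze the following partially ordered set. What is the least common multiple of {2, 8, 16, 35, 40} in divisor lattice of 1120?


In a divisor lattice, join = lcm (least common multiple).
Compute lcm iteratively: start with first element, then lcm(current, next).
Elements: [2, 8, 16, 35, 40]
lcm(2,8) = 8
lcm(8,16) = 16
lcm(16,35) = 560
lcm(560,40) = 560
Final lcm = 560


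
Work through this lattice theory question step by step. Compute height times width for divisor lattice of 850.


Height = length of longest chain minus 1; width = size of largest antichain.
A maximum chain: 1 | 17 | 85 | 425 | 850  (height 4).
A maximum antichain: {10, 25, 34, 85}  (width 4).
Product = 4 * 4 = 16


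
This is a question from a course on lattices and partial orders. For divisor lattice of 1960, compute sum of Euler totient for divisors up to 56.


Divisors of 1960 up to 56: [1, 2, 4, 5, 7, 8, 10, 14, 20, 28, 35, 40, 49, 56]
phi values: [1, 1, 2, 4, 6, 4, 4, 6, 8, 12, 24, 16, 42, 24]
Sum = 154


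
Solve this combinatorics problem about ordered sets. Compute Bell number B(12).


B(n) = number of set partitions of an n-element set.
B(n) satisfies the recurrence: B(n+1) = sum_k C(n,k)*B(k).
B(12) = 4213597


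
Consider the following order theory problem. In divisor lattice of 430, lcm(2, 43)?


Join=lcm.
gcd(2,43)=1
lcm=86


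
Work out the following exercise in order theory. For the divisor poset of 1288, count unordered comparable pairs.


A comparable pair {a,b} has a < b or b < a in the order.
Count unordered pairs where one element is strictly below the other.
Examples: {1,2}, {1,4}, {1,7}, {1,8}, ...
Total comparable pairs: 74
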